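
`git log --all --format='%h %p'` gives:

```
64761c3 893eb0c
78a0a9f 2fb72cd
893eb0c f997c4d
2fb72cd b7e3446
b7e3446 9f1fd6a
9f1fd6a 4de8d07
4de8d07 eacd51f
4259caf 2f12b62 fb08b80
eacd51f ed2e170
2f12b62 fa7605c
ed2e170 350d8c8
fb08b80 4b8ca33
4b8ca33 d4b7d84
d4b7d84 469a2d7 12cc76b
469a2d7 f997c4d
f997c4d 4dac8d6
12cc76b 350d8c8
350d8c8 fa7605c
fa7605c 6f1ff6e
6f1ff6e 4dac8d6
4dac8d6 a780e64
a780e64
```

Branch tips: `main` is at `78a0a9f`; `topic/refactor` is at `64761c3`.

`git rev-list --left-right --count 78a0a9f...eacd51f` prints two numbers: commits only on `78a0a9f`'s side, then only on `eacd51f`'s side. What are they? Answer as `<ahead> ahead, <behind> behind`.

Reachable from 78a0a9f: {2fb72cd, 350d8c8, 4dac8d6, 4de8d07, 6f1ff6e, 78a0a9f, 9f1fd6a, a780e64, b7e3446, eacd51f, ed2e170, fa7605c}.
Reachable from eacd51f: {350d8c8, 4dac8d6, 6f1ff6e, a780e64, eacd51f, ed2e170, fa7605c}.
Only in 78a0a9f's history (ahead): {2fb72cd, 4de8d07, 78a0a9f, 9f1fd6a, b7e3446} — 5.
Only in eacd51f's history (behind): {} — 0.

5 ahead, 0 behind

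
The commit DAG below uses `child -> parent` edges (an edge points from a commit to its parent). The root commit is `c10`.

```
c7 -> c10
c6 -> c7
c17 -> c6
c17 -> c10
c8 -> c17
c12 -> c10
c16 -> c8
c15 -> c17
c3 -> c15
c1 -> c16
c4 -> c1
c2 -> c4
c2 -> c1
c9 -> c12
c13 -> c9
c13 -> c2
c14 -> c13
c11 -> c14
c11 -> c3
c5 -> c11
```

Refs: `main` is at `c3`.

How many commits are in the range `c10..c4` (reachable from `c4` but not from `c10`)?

Reachable from c4: {c1, c10, c16, c17, c4, c6, c7, c8}.
Reachable from c10: {c10}.
In c4's history but not c10's: {c1, c16, c17, c4, c6, c7, c8} — 7 commits.

7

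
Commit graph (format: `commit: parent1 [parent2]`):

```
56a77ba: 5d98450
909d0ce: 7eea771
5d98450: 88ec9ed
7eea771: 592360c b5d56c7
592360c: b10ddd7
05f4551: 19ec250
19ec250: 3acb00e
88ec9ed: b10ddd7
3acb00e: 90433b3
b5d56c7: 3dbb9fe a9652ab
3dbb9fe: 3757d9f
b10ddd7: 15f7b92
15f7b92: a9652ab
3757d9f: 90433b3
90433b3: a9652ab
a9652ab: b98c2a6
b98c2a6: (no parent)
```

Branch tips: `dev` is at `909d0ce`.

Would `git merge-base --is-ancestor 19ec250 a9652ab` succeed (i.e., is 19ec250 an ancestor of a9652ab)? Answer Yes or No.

No

Ancestors of a9652ab: {a9652ab, b98c2a6}.
19ec250 is not in that set, so it is not an ancestor of a9652ab.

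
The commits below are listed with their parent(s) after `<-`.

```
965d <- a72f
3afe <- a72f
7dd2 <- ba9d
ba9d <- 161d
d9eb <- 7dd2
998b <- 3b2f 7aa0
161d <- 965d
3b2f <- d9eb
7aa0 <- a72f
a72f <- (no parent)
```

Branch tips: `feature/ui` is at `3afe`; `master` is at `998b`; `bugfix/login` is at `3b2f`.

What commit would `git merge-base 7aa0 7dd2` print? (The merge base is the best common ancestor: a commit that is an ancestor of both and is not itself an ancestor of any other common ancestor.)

a72f

Ancestors of 7aa0: {7aa0, a72f}.
Ancestors of 7dd2: {161d, 7dd2, 965d, a72f, ba9d}.
Common ancestors: {a72f}.
The only common ancestor is a72f, so it is the merge base.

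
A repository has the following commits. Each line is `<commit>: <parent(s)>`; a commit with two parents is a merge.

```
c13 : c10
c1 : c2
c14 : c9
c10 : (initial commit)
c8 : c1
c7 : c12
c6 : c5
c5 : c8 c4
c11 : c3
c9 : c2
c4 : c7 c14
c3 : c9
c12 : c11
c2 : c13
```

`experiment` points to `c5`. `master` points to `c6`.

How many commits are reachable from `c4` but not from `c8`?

Reachable from c4: {c10, c11, c12, c13, c14, c2, c3, c4, c7, c9}.
Reachable from c8: {c1, c10, c13, c2, c8}.
In c4's history but not c8's: {c11, c12, c14, c3, c4, c7, c9} — 7 commits.

7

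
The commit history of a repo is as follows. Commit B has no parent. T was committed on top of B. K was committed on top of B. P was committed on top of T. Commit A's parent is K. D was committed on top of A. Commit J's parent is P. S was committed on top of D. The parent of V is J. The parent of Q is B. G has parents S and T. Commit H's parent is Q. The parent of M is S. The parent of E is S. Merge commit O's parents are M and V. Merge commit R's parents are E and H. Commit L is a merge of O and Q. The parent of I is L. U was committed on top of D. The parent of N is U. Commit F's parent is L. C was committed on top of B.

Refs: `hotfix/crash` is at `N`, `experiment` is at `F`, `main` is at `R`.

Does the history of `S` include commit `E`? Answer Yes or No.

Ancestors of S: {A, B, D, K, S}.
E is not in that set, so it is not an ancestor of S.

No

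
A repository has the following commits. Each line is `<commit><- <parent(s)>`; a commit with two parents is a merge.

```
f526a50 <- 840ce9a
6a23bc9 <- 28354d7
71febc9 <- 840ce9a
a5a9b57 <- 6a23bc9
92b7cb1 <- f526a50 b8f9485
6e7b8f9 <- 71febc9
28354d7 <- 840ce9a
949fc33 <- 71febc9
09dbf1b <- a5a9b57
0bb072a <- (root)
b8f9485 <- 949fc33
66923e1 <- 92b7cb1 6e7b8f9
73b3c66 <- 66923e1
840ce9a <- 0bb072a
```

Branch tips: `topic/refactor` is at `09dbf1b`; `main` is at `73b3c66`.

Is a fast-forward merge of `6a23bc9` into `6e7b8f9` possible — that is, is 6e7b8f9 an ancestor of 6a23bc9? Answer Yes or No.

A fast-forward from 6e7b8f9 to 6a23bc9 is possible iff 6e7b8f9 is an ancestor of 6a23bc9.
Ancestors of 6a23bc9: {0bb072a, 28354d7, 6a23bc9, 840ce9a}.
6e7b8f9 is not among them, so fast-forward is not possible.

No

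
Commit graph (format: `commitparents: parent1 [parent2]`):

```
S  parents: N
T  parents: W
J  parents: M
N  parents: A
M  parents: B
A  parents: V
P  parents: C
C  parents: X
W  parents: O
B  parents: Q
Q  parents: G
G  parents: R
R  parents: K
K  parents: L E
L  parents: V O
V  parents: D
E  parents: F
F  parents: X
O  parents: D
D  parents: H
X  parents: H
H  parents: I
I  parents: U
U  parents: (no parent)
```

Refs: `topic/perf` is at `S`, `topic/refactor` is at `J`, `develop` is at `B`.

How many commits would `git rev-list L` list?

7

Walking parent pointers from L: reachable set = {D, H, I, L, O, U, V}.
That is 7 commits.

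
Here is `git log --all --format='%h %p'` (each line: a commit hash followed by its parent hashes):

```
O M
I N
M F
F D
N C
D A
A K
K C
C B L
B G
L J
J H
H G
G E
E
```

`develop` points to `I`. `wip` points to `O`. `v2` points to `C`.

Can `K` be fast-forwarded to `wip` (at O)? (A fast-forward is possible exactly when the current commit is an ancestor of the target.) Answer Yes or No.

A fast-forward from K to O is possible iff K is an ancestor of O.
Ancestors of O: {A, B, C, D, E, F, G, H, J, K, L, M, O}.
K is among them, so fast-forward is possible.

Yes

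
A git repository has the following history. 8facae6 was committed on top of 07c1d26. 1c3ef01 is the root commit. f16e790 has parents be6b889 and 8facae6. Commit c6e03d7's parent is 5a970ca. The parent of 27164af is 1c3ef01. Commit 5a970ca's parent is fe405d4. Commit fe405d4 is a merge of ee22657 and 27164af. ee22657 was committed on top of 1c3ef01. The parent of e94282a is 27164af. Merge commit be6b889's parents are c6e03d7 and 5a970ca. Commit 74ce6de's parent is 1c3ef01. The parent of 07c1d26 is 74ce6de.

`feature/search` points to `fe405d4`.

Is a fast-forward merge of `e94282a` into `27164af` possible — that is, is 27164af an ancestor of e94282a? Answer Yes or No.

A fast-forward from 27164af to e94282a is possible iff 27164af is an ancestor of e94282a.
Ancestors of e94282a: {1c3ef01, 27164af, e94282a}.
27164af is among them, so fast-forward is possible.

Yes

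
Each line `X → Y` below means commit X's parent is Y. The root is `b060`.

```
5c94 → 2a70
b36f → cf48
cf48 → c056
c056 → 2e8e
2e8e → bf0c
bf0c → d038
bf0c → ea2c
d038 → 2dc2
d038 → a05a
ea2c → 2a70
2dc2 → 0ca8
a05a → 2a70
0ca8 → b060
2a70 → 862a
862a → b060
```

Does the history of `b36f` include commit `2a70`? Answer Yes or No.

Yes

Ancestors of b36f (commits reachable by following parents): {0ca8, 2a70, 2dc2, 2e8e, 862a, a05a, b060, b36f, bf0c, c056, cf48, d038, ea2c}.
2a70 is in that set, so it is an ancestor of b36f.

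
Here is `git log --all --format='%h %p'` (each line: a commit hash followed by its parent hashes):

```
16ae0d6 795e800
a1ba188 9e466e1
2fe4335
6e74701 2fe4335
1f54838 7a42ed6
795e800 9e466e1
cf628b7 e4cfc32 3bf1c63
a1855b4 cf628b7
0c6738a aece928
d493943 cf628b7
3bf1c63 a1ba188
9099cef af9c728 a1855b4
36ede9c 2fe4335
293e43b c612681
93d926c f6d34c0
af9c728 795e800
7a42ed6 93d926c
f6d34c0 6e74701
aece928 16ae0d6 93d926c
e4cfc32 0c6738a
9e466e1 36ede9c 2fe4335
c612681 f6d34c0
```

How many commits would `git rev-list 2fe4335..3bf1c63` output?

4

Reachable from 3bf1c63: {2fe4335, 36ede9c, 3bf1c63, 9e466e1, a1ba188}.
Reachable from 2fe4335: {2fe4335}.
In 3bf1c63's history but not 2fe4335's: {36ede9c, 3bf1c63, 9e466e1, a1ba188} — 4 commits.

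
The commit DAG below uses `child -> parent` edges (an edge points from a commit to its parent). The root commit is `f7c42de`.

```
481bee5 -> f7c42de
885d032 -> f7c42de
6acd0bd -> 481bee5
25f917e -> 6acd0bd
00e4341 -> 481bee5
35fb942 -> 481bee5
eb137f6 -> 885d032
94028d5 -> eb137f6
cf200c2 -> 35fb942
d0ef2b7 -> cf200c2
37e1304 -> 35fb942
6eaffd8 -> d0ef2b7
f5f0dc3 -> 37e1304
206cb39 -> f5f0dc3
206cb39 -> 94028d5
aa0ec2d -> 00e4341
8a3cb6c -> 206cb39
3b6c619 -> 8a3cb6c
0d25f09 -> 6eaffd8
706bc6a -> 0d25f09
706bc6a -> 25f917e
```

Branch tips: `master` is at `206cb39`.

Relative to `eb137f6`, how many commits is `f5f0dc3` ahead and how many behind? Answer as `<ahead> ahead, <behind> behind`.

4 ahead, 2 behind

Reachable from f5f0dc3: {35fb942, 37e1304, 481bee5, f5f0dc3, f7c42de}.
Reachable from eb137f6: {885d032, eb137f6, f7c42de}.
Only in f5f0dc3's history (ahead): {35fb942, 37e1304, 481bee5, f5f0dc3} — 4.
Only in eb137f6's history (behind): {885d032, eb137f6} — 2.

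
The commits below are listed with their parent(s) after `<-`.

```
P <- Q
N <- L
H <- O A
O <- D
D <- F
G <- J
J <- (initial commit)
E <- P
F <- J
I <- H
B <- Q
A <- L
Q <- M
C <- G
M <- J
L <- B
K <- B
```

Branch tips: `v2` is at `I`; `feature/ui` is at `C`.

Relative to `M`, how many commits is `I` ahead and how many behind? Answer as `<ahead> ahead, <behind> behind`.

Reachable from I: {A, B, D, F, H, I, J, L, M, O, Q}.
Reachable from M: {J, M}.
Only in I's history (ahead): {A, B, D, F, H, I, L, O, Q} — 9.
Only in M's history (behind): {} — 0.

9 ahead, 0 behind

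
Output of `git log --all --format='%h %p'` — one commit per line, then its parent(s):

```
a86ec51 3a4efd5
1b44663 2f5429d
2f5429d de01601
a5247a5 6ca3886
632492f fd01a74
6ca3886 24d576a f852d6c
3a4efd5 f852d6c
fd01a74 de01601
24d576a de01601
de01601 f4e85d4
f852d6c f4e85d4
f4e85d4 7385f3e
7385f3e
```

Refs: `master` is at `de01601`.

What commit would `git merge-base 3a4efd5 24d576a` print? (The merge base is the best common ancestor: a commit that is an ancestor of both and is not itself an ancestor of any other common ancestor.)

f4e85d4

Ancestors of 3a4efd5: {3a4efd5, 7385f3e, f4e85d4, f852d6c}.
Ancestors of 24d576a: {24d576a, 7385f3e, de01601, f4e85d4}.
Common ancestors: {7385f3e, f4e85d4}.
Among these, f4e85d4 is not an ancestor of any other common ancestor — it is the merge base.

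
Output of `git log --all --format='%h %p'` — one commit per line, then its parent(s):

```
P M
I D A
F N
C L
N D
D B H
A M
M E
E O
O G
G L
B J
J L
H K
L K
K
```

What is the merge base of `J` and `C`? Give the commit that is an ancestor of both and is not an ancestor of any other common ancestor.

Ancestors of J: {J, K, L}.
Ancestors of C: {C, K, L}.
Common ancestors: {K, L}.
Among these, L is not an ancestor of any other common ancestor — it is the merge base.

L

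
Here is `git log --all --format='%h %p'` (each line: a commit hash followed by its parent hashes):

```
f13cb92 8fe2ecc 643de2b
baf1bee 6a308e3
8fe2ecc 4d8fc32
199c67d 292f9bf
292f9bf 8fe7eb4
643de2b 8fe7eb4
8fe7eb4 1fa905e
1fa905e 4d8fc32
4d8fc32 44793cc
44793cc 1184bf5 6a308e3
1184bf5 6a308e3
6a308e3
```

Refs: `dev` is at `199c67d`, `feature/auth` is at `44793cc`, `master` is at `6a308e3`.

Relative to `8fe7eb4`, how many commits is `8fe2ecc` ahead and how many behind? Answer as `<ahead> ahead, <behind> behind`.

1 ahead, 2 behind

Reachable from 8fe2ecc: {1184bf5, 44793cc, 4d8fc32, 6a308e3, 8fe2ecc}.
Reachable from 8fe7eb4: {1184bf5, 1fa905e, 44793cc, 4d8fc32, 6a308e3, 8fe7eb4}.
Only in 8fe2ecc's history (ahead): {8fe2ecc} — 1.
Only in 8fe7eb4's history (behind): {1fa905e, 8fe7eb4} — 2.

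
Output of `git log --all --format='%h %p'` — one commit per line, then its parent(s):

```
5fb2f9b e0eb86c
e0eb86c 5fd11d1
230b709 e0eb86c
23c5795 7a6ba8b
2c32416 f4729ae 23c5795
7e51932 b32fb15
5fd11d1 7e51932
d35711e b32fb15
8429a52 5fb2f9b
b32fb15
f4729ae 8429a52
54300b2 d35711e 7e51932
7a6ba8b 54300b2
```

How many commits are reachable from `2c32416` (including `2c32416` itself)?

12

Walking parent pointers from 2c32416: reachable set = {23c5795, 2c32416, 54300b2, 5fb2f9b, 5fd11d1, 7a6ba8b, 7e51932, 8429a52, b32fb15, d35711e, e0eb86c, f4729ae}.
That is 12 commits.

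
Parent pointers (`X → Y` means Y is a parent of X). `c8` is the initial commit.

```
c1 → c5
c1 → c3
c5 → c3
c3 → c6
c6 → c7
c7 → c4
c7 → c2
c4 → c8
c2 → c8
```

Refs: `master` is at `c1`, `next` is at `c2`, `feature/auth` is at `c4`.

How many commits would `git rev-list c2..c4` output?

1

Reachable from c4: {c4, c8}.
Reachable from c2: {c2, c8}.
In c4's history but not c2's: {c4} — 1 commit.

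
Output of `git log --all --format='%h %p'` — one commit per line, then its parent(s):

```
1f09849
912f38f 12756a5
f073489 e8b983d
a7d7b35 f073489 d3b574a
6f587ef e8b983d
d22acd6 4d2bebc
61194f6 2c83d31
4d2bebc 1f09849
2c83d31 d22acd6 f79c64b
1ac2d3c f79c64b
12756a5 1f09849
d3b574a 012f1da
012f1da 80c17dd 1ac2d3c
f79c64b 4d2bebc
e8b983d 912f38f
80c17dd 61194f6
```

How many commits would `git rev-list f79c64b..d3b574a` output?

7

Reachable from d3b574a: {012f1da, 1ac2d3c, 1f09849, 2c83d31, 4d2bebc, 61194f6, 80c17dd, d22acd6, d3b574a, f79c64b}.
Reachable from f79c64b: {1f09849, 4d2bebc, f79c64b}.
In d3b574a's history but not f79c64b's: {012f1da, 1ac2d3c, 2c83d31, 61194f6, 80c17dd, d22acd6, d3b574a} — 7 commits.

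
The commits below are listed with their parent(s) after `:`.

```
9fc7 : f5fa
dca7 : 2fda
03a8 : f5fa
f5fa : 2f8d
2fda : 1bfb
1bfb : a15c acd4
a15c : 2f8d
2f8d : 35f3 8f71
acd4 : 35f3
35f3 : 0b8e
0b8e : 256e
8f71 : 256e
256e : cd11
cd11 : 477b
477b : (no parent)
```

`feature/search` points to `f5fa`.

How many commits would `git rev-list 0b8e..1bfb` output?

Reachable from 1bfb: {0b8e, 1bfb, 256e, 2f8d, 35f3, 477b, 8f71, a15c, acd4, cd11}.
Reachable from 0b8e: {0b8e, 256e, 477b, cd11}.
In 1bfb's history but not 0b8e's: {1bfb, 2f8d, 35f3, 8f71, a15c, acd4} — 6 commits.

6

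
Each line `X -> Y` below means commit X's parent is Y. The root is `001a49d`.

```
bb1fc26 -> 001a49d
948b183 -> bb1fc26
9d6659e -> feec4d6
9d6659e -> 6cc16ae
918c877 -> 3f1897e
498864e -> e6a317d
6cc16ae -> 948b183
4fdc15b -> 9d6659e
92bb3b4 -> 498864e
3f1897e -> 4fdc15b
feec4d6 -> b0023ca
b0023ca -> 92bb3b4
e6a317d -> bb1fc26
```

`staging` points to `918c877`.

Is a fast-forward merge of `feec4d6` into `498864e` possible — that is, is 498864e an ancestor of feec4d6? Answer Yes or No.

A fast-forward from 498864e to feec4d6 is possible iff 498864e is an ancestor of feec4d6.
Ancestors of feec4d6: {001a49d, 498864e, 92bb3b4, b0023ca, bb1fc26, e6a317d, feec4d6}.
498864e is among them, so fast-forward is possible.

Yes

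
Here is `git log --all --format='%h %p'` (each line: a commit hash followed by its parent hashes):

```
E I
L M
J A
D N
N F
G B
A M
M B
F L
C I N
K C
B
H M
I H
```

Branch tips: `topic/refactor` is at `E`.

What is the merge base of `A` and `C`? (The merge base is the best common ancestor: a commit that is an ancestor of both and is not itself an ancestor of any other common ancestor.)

Ancestors of A: {A, B, M}.
Ancestors of C: {B, C, F, H, I, L, M, N}.
Common ancestors: {B, M}.
Among these, M is not an ancestor of any other common ancestor — it is the merge base.

M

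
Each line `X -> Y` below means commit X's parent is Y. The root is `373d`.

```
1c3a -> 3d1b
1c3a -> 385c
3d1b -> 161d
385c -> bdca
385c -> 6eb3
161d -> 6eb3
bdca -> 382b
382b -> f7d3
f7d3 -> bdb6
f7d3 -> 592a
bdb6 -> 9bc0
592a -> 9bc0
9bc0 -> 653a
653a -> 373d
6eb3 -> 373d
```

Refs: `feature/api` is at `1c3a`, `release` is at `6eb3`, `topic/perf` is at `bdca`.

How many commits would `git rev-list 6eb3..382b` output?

6

Reachable from 382b: {373d, 382b, 592a, 653a, 9bc0, bdb6, f7d3}.
Reachable from 6eb3: {373d, 6eb3}.
In 382b's history but not 6eb3's: {382b, 592a, 653a, 9bc0, bdb6, f7d3} — 6 commits.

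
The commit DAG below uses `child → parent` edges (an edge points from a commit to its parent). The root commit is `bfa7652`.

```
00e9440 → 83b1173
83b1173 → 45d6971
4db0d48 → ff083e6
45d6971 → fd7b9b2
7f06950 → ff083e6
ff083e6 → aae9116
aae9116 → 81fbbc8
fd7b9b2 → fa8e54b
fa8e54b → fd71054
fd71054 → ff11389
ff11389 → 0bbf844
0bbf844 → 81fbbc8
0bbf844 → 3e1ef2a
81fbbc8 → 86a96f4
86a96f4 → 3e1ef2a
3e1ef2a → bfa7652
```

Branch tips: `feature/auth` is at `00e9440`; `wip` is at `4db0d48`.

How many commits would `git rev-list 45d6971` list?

10

Walking parent pointers from 45d6971: reachable set = {0bbf844, 3e1ef2a, 45d6971, 81fbbc8, 86a96f4, bfa7652, fa8e54b, fd71054, fd7b9b2, ff11389}.
That is 10 commits.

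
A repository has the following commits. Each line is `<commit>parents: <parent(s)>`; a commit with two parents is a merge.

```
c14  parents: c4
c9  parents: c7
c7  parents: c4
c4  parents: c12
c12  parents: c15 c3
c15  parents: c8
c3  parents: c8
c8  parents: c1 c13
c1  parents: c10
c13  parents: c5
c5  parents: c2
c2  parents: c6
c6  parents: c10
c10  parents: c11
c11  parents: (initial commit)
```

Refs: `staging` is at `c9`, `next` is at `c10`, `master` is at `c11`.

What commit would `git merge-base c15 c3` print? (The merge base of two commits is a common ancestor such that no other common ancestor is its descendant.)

Ancestors of c15: {c1, c10, c11, c13, c15, c2, c5, c6, c8}.
Ancestors of c3: {c1, c10, c11, c13, c2, c3, c5, c6, c8}.
Common ancestors: {c1, c10, c11, c13, c2, c5, c6, c8}.
Among these, c8 is not an ancestor of any other common ancestor — it is the merge base.

c8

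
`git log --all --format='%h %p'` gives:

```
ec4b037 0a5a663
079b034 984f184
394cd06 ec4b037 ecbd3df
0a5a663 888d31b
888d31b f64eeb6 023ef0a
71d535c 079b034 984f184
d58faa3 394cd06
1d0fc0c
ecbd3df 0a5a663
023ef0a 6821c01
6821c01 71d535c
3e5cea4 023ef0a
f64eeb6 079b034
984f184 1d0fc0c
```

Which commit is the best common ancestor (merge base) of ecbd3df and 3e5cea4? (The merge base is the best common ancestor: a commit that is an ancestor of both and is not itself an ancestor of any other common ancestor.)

023ef0a

Ancestors of ecbd3df: {023ef0a, 079b034, 0a5a663, 1d0fc0c, 6821c01, 71d535c, 888d31b, 984f184, ecbd3df, f64eeb6}.
Ancestors of 3e5cea4: {023ef0a, 079b034, 1d0fc0c, 3e5cea4, 6821c01, 71d535c, 984f184}.
Common ancestors: {023ef0a, 079b034, 1d0fc0c, 6821c01, 71d535c, 984f184}.
Among these, 023ef0a is not an ancestor of any other common ancestor — it is the merge base.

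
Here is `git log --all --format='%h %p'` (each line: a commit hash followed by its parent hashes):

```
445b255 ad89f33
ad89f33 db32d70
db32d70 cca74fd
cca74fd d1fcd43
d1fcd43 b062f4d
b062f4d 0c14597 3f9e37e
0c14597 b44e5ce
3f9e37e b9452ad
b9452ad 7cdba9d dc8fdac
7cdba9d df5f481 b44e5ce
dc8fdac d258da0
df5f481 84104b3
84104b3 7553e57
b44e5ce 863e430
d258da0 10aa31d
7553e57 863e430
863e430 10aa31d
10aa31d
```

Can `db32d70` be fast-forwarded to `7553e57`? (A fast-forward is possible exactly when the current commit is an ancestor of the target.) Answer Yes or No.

A fast-forward from db32d70 to 7553e57 is possible iff db32d70 is an ancestor of 7553e57.
Ancestors of 7553e57: {10aa31d, 7553e57, 863e430}.
db32d70 is not among them, so fast-forward is not possible.

No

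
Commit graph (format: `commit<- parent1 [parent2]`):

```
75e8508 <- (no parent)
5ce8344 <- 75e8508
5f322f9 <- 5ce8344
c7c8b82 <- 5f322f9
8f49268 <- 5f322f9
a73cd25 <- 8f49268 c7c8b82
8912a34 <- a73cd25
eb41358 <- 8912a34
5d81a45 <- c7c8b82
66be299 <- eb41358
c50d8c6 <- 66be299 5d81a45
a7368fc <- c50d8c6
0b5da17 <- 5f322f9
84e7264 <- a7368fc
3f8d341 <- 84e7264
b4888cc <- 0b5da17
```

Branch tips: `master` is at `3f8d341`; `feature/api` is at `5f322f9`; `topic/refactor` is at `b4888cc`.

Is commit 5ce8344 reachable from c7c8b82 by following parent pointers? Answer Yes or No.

Ancestors of c7c8b82 (commits reachable by following parents): {5ce8344, 5f322f9, 75e8508, c7c8b82}.
5ce8344 is in that set, so it is an ancestor of c7c8b82.

Yes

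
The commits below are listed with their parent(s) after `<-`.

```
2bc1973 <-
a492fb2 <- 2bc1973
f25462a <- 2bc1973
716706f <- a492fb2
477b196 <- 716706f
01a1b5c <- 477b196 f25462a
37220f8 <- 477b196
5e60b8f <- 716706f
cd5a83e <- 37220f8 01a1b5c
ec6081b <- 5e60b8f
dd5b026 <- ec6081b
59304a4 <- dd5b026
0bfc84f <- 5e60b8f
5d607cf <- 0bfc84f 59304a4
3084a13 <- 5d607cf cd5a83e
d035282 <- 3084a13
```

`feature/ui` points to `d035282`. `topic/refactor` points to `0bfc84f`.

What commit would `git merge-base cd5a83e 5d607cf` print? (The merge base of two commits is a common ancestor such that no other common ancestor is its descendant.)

716706f

Ancestors of cd5a83e: {01a1b5c, 2bc1973, 37220f8, 477b196, 716706f, a492fb2, cd5a83e, f25462a}.
Ancestors of 5d607cf: {0bfc84f, 2bc1973, 59304a4, 5d607cf, 5e60b8f, 716706f, a492fb2, dd5b026, ec6081b}.
Common ancestors: {2bc1973, 716706f, a492fb2}.
Among these, 716706f is not an ancestor of any other common ancestor — it is the merge base.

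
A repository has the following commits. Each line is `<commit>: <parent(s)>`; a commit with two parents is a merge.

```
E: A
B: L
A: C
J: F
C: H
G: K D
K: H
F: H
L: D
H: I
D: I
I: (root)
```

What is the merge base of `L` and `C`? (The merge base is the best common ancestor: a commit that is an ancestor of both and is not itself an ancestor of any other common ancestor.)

Ancestors of L: {D, I, L}.
Ancestors of C: {C, H, I}.
Common ancestors: {I}.
The only common ancestor is I, so it is the merge base.

I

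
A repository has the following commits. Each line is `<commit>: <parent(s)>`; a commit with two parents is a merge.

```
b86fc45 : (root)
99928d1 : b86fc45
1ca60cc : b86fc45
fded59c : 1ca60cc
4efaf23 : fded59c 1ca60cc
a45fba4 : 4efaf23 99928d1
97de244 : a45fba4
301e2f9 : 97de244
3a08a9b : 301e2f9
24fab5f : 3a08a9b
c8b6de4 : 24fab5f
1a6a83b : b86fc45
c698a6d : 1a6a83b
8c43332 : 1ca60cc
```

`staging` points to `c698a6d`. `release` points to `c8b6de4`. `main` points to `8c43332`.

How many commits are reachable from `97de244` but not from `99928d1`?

5

Reachable from 97de244: {1ca60cc, 4efaf23, 97de244, 99928d1, a45fba4, b86fc45, fded59c}.
Reachable from 99928d1: {99928d1, b86fc45}.
In 97de244's history but not 99928d1's: {1ca60cc, 4efaf23, 97de244, a45fba4, fded59c} — 5 commits.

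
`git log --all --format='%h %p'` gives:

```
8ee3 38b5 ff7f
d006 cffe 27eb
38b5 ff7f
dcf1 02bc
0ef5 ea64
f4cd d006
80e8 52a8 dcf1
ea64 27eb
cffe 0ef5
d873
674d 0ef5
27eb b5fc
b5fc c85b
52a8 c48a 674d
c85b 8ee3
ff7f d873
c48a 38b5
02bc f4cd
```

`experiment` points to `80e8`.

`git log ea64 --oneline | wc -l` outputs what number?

8

Walking parent pointers from ea64: reachable set = {27eb, 38b5, 8ee3, b5fc, c85b, d873, ea64, ff7f}.
That is 8 commits.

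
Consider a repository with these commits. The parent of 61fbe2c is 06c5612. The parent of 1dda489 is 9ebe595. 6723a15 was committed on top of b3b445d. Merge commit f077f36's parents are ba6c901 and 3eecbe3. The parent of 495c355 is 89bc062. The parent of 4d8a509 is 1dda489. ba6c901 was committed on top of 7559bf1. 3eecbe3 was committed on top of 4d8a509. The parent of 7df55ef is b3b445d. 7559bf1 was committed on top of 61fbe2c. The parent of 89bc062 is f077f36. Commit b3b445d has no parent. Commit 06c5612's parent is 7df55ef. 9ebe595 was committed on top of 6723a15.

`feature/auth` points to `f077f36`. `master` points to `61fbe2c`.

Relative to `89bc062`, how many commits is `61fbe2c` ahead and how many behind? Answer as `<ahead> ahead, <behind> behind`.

0 ahead, 9 behind

Reachable from 61fbe2c: {06c5612, 61fbe2c, 7df55ef, b3b445d}.
Reachable from 89bc062: {06c5612, 1dda489, 3eecbe3, 4d8a509, 61fbe2c, 6723a15, 7559bf1, 7df55ef, 89bc062, 9ebe595, b3b445d, ba6c901, f077f36}.
Only in 61fbe2c's history (ahead): {} — 0.
Only in 89bc062's history (behind): {1dda489, 3eecbe3, 4d8a509, 6723a15, 7559bf1, 89bc062, 9ebe595, ba6c901, f077f36} — 9.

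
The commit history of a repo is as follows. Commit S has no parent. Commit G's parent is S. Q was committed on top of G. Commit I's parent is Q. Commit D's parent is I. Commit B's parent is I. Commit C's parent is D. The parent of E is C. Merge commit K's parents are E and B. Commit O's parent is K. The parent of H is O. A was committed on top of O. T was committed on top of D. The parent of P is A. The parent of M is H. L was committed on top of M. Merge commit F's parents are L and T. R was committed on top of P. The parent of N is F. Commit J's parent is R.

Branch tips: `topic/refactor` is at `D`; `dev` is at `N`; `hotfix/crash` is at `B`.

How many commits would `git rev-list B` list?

5

Walking parent pointers from B: reachable set = {B, G, I, Q, S}.
That is 5 commits.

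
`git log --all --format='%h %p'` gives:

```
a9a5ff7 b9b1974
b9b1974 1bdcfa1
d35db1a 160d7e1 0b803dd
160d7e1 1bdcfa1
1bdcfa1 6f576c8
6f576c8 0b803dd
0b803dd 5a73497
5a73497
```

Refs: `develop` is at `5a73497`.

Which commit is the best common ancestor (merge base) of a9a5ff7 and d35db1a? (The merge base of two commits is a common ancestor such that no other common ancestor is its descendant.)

1bdcfa1

Ancestors of a9a5ff7: {0b803dd, 1bdcfa1, 5a73497, 6f576c8, a9a5ff7, b9b1974}.
Ancestors of d35db1a: {0b803dd, 160d7e1, 1bdcfa1, 5a73497, 6f576c8, d35db1a}.
Common ancestors: {0b803dd, 1bdcfa1, 5a73497, 6f576c8}.
Among these, 1bdcfa1 is not an ancestor of any other common ancestor — it is the merge base.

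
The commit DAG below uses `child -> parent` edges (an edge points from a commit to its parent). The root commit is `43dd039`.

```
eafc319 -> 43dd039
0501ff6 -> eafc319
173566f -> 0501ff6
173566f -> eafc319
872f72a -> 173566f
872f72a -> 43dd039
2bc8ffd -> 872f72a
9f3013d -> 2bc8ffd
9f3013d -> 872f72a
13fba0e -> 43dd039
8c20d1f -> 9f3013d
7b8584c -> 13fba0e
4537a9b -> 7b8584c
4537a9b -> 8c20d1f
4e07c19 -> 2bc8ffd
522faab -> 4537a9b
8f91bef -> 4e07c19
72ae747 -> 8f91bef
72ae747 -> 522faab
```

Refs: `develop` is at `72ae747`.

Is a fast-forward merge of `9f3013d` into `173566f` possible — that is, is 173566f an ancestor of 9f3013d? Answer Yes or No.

A fast-forward from 173566f to 9f3013d is possible iff 173566f is an ancestor of 9f3013d.
Ancestors of 9f3013d: {0501ff6, 173566f, 2bc8ffd, 43dd039, 872f72a, 9f3013d, eafc319}.
173566f is among them, so fast-forward is possible.

Yes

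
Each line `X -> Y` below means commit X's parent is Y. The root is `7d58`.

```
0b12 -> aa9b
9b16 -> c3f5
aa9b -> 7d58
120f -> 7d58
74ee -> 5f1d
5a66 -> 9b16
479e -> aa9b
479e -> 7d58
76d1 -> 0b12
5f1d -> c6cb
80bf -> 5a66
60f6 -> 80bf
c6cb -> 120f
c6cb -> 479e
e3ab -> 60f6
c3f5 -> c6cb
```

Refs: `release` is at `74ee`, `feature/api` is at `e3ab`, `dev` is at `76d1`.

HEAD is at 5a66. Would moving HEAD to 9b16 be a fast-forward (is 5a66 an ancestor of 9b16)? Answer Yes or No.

No

A fast-forward from 5a66 to 9b16 is possible iff 5a66 is an ancestor of 9b16.
Ancestors of 9b16: {120f, 479e, 7d58, 9b16, aa9b, c3f5, c6cb}.
5a66 is not among them, so fast-forward is not possible.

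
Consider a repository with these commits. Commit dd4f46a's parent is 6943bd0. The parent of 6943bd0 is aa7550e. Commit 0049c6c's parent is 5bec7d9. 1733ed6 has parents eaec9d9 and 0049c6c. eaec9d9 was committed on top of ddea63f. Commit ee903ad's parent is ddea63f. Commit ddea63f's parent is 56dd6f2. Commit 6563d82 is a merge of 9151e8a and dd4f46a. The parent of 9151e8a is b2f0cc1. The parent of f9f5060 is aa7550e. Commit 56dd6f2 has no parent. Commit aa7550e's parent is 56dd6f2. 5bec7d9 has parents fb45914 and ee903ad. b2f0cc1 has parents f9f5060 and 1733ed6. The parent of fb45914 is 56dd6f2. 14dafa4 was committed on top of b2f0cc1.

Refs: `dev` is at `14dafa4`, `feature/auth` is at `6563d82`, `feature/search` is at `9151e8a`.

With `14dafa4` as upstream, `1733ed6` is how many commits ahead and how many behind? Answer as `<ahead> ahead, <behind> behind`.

Reachable from 1733ed6: {0049c6c, 1733ed6, 56dd6f2, 5bec7d9, ddea63f, eaec9d9, ee903ad, fb45914}.
Reachable from 14dafa4: {0049c6c, 14dafa4, 1733ed6, 56dd6f2, 5bec7d9, aa7550e, b2f0cc1, ddea63f, eaec9d9, ee903ad, f9f5060, fb45914}.
Only in 1733ed6's history (ahead): {} — 0.
Only in 14dafa4's history (behind): {14dafa4, aa7550e, b2f0cc1, f9f5060} — 4.

0 ahead, 4 behind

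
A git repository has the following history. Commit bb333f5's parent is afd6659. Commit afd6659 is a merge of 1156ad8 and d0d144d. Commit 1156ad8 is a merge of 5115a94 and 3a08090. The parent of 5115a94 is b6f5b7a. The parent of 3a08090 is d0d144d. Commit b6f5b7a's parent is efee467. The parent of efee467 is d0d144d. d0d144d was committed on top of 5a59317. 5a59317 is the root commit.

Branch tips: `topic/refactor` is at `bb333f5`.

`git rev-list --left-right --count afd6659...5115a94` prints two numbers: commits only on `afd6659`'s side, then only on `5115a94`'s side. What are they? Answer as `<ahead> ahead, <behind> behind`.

Reachable from afd6659: {1156ad8, 3a08090, 5115a94, 5a59317, afd6659, b6f5b7a, d0d144d, efee467}.
Reachable from 5115a94: {5115a94, 5a59317, b6f5b7a, d0d144d, efee467}.
Only in afd6659's history (ahead): {1156ad8, 3a08090, afd6659} — 3.
Only in 5115a94's history (behind): {} — 0.

3 ahead, 0 behind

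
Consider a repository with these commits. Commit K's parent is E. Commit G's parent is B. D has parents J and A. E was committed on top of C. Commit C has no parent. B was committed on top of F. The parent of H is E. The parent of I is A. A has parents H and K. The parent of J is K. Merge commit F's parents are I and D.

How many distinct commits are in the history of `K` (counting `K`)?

Walking parent pointers from K: reachable set = {C, E, K}.
That is 3 commits.

3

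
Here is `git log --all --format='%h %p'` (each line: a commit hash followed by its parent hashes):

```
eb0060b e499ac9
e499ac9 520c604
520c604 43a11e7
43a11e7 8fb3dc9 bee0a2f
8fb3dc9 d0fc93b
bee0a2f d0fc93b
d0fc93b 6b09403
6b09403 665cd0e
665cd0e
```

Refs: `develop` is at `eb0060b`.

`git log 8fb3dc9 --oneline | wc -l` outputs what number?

4

Walking parent pointers from 8fb3dc9: reachable set = {665cd0e, 6b09403, 8fb3dc9, d0fc93b}.
That is 4 commits.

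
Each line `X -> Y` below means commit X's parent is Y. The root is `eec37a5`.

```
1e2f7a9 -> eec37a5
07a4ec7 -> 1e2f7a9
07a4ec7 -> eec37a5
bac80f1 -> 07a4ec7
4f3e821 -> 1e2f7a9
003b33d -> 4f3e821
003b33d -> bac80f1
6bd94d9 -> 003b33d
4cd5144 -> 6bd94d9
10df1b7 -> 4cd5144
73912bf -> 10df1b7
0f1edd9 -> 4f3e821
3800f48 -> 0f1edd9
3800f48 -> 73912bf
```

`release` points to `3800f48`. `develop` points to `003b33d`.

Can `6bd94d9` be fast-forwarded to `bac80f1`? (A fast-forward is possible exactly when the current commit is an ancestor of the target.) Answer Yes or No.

No

A fast-forward from 6bd94d9 to bac80f1 is possible iff 6bd94d9 is an ancestor of bac80f1.
Ancestors of bac80f1: {07a4ec7, 1e2f7a9, bac80f1, eec37a5}.
6bd94d9 is not among them, so fast-forward is not possible.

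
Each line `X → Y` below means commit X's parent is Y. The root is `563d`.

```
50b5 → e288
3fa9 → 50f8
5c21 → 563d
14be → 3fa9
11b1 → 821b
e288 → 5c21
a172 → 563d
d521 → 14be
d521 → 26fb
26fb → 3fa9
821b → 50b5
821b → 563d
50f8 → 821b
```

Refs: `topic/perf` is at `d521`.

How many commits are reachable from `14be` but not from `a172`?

Reachable from 14be: {14be, 3fa9, 50b5, 50f8, 563d, 5c21, 821b, e288}.
Reachable from a172: {563d, a172}.
In 14be's history but not a172's: {14be, 3fa9, 50b5, 50f8, 5c21, 821b, e288} — 7 commits.

7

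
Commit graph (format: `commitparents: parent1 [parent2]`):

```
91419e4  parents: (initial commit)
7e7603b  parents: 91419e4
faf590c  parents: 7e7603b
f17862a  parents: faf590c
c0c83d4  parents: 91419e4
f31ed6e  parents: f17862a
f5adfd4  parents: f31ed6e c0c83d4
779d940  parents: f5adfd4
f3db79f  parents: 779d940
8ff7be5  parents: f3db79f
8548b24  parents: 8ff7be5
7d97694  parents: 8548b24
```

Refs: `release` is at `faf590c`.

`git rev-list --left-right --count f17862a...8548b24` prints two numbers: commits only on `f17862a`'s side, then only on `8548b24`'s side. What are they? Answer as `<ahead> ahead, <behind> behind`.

Reachable from f17862a: {7e7603b, 91419e4, f17862a, faf590c}.
Reachable from 8548b24: {779d940, 7e7603b, 8548b24, 8ff7be5, 91419e4, c0c83d4, f17862a, f31ed6e, f3db79f, f5adfd4, faf590c}.
Only in f17862a's history (ahead): {} — 0.
Only in 8548b24's history (behind): {779d940, 8548b24, 8ff7be5, c0c83d4, f31ed6e, f3db79f, f5adfd4} — 7.

0 ahead, 7 behind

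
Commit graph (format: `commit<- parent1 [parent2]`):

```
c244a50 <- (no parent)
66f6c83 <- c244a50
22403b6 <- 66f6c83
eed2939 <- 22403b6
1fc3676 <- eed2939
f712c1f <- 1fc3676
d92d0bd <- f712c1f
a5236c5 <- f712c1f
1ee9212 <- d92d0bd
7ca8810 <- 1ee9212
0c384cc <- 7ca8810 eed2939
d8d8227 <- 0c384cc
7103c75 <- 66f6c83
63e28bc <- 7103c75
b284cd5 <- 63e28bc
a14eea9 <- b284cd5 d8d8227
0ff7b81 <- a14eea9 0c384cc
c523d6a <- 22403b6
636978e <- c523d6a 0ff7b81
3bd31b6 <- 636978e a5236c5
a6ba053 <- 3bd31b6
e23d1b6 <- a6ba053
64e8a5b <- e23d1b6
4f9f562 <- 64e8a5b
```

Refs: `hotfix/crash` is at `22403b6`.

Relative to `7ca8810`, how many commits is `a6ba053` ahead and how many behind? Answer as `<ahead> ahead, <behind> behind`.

Reachable from a6ba053: {0c384cc, 0ff7b81, 1ee9212, 1fc3676, 22403b6, 3bd31b6, 636978e, 63e28bc, 66f6c83, 7103c75, 7ca8810, a14eea9, a5236c5, a6ba053, b284cd5, c244a50, c523d6a, d8d8227, d92d0bd, eed2939, f712c1f}.
Reachable from 7ca8810: {1ee9212, 1fc3676, 22403b6, 66f6c83, 7ca8810, c244a50, d92d0bd, eed2939, f712c1f}.
Only in a6ba053's history (ahead): {0c384cc, 0ff7b81, 3bd31b6, 636978e, 63e28bc, 7103c75, a14eea9, a5236c5, a6ba053, b284cd5, c523d6a, d8d8227} — 12.
Only in 7ca8810's history (behind): {} — 0.

12 ahead, 0 behind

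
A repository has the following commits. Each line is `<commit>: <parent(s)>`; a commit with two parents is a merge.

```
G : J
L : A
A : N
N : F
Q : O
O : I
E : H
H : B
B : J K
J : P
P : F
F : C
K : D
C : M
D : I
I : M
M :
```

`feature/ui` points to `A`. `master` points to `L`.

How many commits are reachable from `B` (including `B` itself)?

9

Walking parent pointers from B: reachable set = {B, C, D, F, I, J, K, M, P}.
That is 9 commits.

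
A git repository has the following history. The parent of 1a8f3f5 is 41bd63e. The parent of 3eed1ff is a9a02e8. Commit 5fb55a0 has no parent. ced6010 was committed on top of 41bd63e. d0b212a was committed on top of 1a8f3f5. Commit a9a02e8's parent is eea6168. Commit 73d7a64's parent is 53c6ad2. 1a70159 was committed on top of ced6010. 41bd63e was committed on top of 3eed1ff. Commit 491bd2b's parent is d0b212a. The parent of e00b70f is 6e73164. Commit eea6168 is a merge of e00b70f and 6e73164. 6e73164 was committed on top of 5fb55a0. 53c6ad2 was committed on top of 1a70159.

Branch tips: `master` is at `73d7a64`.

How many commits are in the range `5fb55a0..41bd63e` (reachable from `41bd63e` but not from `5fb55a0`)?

Reachable from 41bd63e: {3eed1ff, 41bd63e, 5fb55a0, 6e73164, a9a02e8, e00b70f, eea6168}.
Reachable from 5fb55a0: {5fb55a0}.
In 41bd63e's history but not 5fb55a0's: {3eed1ff, 41bd63e, 6e73164, a9a02e8, e00b70f, eea6168} — 6 commits.

6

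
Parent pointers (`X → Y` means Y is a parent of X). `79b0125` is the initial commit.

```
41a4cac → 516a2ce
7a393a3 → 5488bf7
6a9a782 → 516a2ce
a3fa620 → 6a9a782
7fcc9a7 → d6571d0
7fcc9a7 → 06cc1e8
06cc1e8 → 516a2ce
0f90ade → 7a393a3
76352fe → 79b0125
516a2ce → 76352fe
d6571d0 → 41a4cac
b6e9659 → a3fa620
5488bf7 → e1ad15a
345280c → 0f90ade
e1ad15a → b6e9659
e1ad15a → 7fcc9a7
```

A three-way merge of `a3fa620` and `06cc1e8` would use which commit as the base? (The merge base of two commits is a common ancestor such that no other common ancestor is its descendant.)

Ancestors of a3fa620: {516a2ce, 6a9a782, 76352fe, 79b0125, a3fa620}.
Ancestors of 06cc1e8: {06cc1e8, 516a2ce, 76352fe, 79b0125}.
Common ancestors: {516a2ce, 76352fe, 79b0125}.
Among these, 516a2ce is not an ancestor of any other common ancestor — it is the merge base.

516a2ce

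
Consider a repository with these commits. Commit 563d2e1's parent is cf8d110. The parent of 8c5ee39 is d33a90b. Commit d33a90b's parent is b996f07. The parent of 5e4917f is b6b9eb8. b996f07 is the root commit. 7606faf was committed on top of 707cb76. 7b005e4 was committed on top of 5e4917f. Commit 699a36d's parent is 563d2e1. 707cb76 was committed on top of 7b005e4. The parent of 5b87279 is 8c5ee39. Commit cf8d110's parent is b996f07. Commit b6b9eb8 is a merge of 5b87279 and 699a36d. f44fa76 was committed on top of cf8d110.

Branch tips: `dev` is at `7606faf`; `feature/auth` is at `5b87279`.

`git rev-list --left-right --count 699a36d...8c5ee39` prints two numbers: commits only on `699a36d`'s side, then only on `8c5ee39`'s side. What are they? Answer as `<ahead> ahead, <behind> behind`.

Reachable from 699a36d: {563d2e1, 699a36d, b996f07, cf8d110}.
Reachable from 8c5ee39: {8c5ee39, b996f07, d33a90b}.
Only in 699a36d's history (ahead): {563d2e1, 699a36d, cf8d110} — 3.
Only in 8c5ee39's history (behind): {8c5ee39, d33a90b} — 2.

3 ahead, 2 behind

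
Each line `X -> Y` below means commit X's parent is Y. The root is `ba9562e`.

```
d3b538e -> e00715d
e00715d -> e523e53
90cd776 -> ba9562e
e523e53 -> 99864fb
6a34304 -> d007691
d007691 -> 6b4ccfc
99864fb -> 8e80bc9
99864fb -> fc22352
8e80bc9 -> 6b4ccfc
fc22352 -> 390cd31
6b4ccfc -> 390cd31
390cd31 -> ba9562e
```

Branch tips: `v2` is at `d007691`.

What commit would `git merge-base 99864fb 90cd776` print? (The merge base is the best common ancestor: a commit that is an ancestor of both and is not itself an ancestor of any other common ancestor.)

Ancestors of 99864fb: {390cd31, 6b4ccfc, 8e80bc9, 99864fb, ba9562e, fc22352}.
Ancestors of 90cd776: {90cd776, ba9562e}.
Common ancestors: {ba9562e}.
The only common ancestor is ba9562e, so it is the merge base.

ba9562e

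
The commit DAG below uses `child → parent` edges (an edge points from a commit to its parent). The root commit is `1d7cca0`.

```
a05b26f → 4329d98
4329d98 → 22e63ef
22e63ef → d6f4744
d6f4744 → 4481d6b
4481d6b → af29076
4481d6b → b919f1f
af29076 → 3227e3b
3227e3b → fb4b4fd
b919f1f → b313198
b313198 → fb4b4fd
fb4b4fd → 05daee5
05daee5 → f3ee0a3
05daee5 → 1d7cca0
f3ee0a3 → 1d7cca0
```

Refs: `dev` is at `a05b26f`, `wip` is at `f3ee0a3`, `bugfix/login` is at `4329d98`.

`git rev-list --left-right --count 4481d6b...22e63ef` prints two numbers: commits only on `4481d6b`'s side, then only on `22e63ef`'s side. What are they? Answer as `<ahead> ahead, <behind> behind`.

Reachable from 4481d6b: {05daee5, 1d7cca0, 3227e3b, 4481d6b, af29076, b313198, b919f1f, f3ee0a3, fb4b4fd}.
Reachable from 22e63ef: {05daee5, 1d7cca0, 22e63ef, 3227e3b, 4481d6b, af29076, b313198, b919f1f, d6f4744, f3ee0a3, fb4b4fd}.
Only in 4481d6b's history (ahead): {} — 0.
Only in 22e63ef's history (behind): {22e63ef, d6f4744} — 2.

0 ahead, 2 behind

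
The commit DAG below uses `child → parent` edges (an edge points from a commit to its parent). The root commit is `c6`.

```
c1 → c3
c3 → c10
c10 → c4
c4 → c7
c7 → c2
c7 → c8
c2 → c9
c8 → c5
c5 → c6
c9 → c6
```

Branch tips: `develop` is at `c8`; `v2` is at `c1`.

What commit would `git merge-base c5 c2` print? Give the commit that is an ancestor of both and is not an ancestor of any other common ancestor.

c6

Ancestors of c5: {c5, c6}.
Ancestors of c2: {c2, c6, c9}.
Common ancestors: {c6}.
The only common ancestor is c6, so it is the merge base.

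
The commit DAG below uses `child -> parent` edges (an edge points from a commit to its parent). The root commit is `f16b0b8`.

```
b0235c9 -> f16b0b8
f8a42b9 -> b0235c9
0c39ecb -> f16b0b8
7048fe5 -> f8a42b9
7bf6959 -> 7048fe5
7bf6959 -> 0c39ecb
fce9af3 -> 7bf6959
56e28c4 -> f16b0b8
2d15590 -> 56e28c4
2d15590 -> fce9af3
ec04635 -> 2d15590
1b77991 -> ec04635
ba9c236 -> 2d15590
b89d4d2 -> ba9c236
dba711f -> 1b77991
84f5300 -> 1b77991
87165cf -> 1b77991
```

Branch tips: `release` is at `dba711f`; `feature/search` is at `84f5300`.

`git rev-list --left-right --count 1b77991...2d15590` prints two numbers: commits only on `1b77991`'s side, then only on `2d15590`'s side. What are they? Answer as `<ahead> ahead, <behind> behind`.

Reachable from 1b77991: {0c39ecb, 1b77991, 2d15590, 56e28c4, 7048fe5, 7bf6959, b0235c9, ec04635, f16b0b8, f8a42b9, fce9af3}.
Reachable from 2d15590: {0c39ecb, 2d15590, 56e28c4, 7048fe5, 7bf6959, b0235c9, f16b0b8, f8a42b9, fce9af3}.
Only in 1b77991's history (ahead): {1b77991, ec04635} — 2.
Only in 2d15590's history (behind): {} — 0.

2 ahead, 0 behind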